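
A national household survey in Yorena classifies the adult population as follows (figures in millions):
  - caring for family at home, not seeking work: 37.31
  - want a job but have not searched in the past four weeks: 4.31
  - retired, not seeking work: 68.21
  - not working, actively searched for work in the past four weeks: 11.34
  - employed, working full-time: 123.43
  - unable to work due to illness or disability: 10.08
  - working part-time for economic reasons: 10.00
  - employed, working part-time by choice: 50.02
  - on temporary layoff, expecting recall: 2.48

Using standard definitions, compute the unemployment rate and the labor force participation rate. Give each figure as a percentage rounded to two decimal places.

Employed = 123.43 + 10.00 + 50.02 = 183.45 million (anyone who worked, including part-time for economic reasons, counts as employed).
Unemployed = 11.34 + 2.48 = 13.82 million (jobless and actively searching, or on temporary layoff).
Labor force = 183.45 + 13.82 = 197.27 million.
Not in labor force = 37.31 + 4.31 + 68.21 + 10.08 = 119.91 million (those not working and not actively searching are outside the labor force — including those who want a job but have given up searching).
Civilian working-age population = 197.27 + 119.91 = 317.18 million.
Unemployment rate = 13.82 / 197.27 = 7.01%.
Labor force participation rate = 197.27 / 317.18 = 62.19%.

Unemployment rate ≈ 7.01%; labor force participation rate ≈ 62.19%.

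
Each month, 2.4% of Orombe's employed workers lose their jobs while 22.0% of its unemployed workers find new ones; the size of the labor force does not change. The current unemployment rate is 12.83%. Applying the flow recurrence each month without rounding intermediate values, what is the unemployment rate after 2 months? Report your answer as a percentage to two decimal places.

With a fixed labor force, u_{t+1} = u_t + s·(1−u_t) − f·u_t = u_t·(1−s−f) + s.
Here 1−s−f = 0.756 and s = 0.024.
u_1 = 0.128300 × 0.756 + 0.024 = 0.120995.
u_2 = 0.120995 × 0.756 + 0.024 = 0.115472.

Unemployment rate after two months ≈ 11.55%.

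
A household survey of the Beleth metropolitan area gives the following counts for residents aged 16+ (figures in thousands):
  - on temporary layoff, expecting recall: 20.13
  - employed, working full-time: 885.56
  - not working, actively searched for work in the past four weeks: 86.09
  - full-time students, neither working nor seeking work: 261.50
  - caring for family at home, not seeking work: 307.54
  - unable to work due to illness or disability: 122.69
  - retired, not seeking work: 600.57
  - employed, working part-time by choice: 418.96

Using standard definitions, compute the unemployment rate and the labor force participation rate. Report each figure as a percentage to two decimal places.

Unemployment rate ≈ 7.53%; labor force participation rate ≈ 52.19%.

Employed = 885.56 + 418.96 = 1,304.52 thousand.
Unemployed = 20.13 + 86.09 = 106.22 thousand (jobless and actively searching, or on temporary layoff).
Labor force = 1,304.52 + 106.22 = 1,410.74 thousand.
Not in labor force = 261.50 + 307.54 + 122.69 + 600.57 = 1,292.30 thousand (those not working and not actively searching are outside the labor force).
Civilian working-age population = 1,410.74 + 1,292.30 = 2,703.04 thousand.
Unemployment rate = 106.22 / 1,410.74 = 7.53%.
Labor force participation rate = 1,410.74 / 2,703.04 = 52.19%.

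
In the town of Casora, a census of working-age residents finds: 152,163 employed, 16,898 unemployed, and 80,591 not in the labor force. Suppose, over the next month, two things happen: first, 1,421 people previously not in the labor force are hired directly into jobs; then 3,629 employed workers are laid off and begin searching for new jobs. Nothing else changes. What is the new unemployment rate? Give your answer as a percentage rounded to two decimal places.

New unemployment rate ≈ 12.04%.

Initially, labor force = 152,163 + 16,898 = 169,061, so u = 16,898/169,061 = 10.00%.
After the first change, employed and labor force both rise by 1,421; unemployed unchanged → E = 153,584, U = 16,898, labor force = 170,482.
After the second change, employed falls and unemployed rises by 3,629; labor force unchanged → E = 149,955, U = 20,527, labor force = 170,482.
New unemployment rate = 20,527 / 170,482 = 12.04%.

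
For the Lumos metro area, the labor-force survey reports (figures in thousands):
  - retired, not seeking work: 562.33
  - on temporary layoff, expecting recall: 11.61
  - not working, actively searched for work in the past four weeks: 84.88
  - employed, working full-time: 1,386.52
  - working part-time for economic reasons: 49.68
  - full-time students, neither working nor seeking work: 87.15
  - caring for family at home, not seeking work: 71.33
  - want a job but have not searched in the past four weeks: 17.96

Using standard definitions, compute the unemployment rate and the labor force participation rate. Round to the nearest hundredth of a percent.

Unemployment rate ≈ 6.30%; labor force participation rate ≈ 67.48%.

Employed = 1,386.52 + 49.68 = 1,436.20 thousand (anyone who worked, including part-time for economic reasons, counts as employed).
Unemployed = 11.61 + 84.88 = 96.49 thousand (jobless and actively searching, or on temporary layoff).
Labor force = 1,436.20 + 96.49 = 1,532.69 thousand.
Not in labor force = 562.33 + 87.15 + 71.33 + 17.96 = 738.77 thousand (those not working and not actively searching are outside the labor force — including those who want a job but have given up searching).
Civilian working-age population = 1,532.69 + 738.77 = 2,271.46 thousand.
Unemployment rate = 96.49 / 1,532.69 = 6.30%.
Labor force participation rate = 1,532.69 / 2,271.46 = 67.48%.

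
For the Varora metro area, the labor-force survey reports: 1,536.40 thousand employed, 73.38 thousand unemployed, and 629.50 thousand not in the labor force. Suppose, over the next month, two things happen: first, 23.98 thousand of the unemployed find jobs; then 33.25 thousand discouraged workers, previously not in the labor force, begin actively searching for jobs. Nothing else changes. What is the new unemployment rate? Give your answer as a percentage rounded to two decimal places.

Initially, labor force = 1,536.40 + 73.38 = 1,609.78 thousand, so u = 73.38/1,609.78 = 4.56%.
After the first change, unemployed falls and employed rises by 23.98; labor force unchanged → E = 1,560.38, U = 49.40, labor force = 1,609.78 thousand.
After the second change, unemployed and labor force both rise by 33.25 → E = 1,560.38, U = 82.65, labor force = 1,643.03 thousand.
New unemployment rate = 82.65 / 1,643.03 = 5.03%.

New unemployment rate ≈ 5.03%.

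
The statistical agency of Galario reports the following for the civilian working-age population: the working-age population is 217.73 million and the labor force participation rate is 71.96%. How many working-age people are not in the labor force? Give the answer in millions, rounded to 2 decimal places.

Share not in the labor force = 1 − 0.7196 = 0.2804.
Not in labor force = 0.2804 × 217.73 ≈ 61.05 million.

About 61.05 million are not in the labor force.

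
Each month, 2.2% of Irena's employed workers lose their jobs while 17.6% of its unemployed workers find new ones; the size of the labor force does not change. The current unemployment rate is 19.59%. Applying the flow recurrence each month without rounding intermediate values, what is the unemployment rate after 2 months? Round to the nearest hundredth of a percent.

Unemployment rate after two months ≈ 16.56%.

With a fixed labor force, u_{t+1} = u_t + s·(1−u_t) − f·u_t = u_t·(1−s−f) + s.
Here 1−s−f = 0.802 and s = 0.022.
u_1 = 0.195900 × 0.802 + 0.022 = 0.179112.
u_2 = 0.179112 × 0.802 + 0.022 = 0.165648.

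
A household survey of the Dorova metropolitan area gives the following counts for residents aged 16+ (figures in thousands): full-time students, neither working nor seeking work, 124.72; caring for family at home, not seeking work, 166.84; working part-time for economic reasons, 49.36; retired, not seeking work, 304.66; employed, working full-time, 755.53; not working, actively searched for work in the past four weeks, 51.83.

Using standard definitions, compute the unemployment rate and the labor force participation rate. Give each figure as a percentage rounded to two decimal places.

Unemployment rate ≈ 6.05%; labor force participation rate ≈ 58.96%.

Employed = 49.36 + 755.53 = 804.89 thousand (anyone who worked, including part-time for economic reasons, counts as employed).
Unemployed = 51.83 thousand.
Labor force = 804.89 + 51.83 = 856.72 thousand.
Not in labor force = 124.72 + 166.84 + 304.66 = 596.22 thousand (those not working and not actively searching are outside the labor force).
Civilian working-age population = 856.72 + 596.22 = 1,452.94 thousand.
Unemployment rate = 51.83 / 856.72 = 6.05%.
Labor force participation rate = 856.72 / 1,452.94 = 58.96%.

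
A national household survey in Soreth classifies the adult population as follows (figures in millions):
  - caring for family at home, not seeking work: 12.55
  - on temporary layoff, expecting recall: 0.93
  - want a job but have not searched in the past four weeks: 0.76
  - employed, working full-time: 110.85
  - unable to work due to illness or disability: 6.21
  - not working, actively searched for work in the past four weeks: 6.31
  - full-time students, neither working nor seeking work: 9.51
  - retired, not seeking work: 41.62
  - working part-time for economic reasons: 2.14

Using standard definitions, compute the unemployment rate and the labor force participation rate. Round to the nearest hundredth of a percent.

Unemployment rate ≈ 6.02%; labor force participation rate ≈ 62.99%.

Employed = 110.85 + 2.14 = 112.99 million (anyone who worked, including part-time for economic reasons, counts as employed).
Unemployed = 0.93 + 6.31 = 7.24 million (jobless and actively searching, or on temporary layoff).
Labor force = 112.99 + 7.24 = 120.23 million.
Not in labor force = 12.55 + 0.76 + 6.21 + 9.51 + 41.62 = 70.65 million (those not working and not actively searching are outside the labor force — including those who want a job but have given up searching).
Civilian working-age population = 120.23 + 70.65 = 190.88 million.
Unemployment rate = 7.24 / 120.23 = 6.02%.
Labor force participation rate = 120.23 / 190.88 = 62.99%.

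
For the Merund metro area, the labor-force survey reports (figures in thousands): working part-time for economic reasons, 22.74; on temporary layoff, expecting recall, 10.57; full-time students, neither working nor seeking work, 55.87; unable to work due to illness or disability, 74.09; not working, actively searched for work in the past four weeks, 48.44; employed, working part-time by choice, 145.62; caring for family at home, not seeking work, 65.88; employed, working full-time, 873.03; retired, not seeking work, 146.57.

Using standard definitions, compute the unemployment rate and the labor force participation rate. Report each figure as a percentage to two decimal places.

Unemployment rate ≈ 5.36%; labor force participation rate ≈ 76.27%.

Employed = 22.74 + 145.62 + 873.03 = 1,041.39 thousand (anyone who worked, including part-time for economic reasons, counts as employed).
Unemployed = 10.57 + 48.44 = 59.01 thousand (jobless and actively searching, or on temporary layoff).
Labor force = 1,041.39 + 59.01 = 1,100.40 thousand.
Not in labor force = 55.87 + 74.09 + 65.88 + 146.57 = 342.41 thousand (those not working and not actively searching are outside the labor force).
Civilian working-age population = 1,100.40 + 342.41 = 1,442.81 thousand.
Unemployment rate = 59.01 / 1,100.40 = 5.36%.
Labor force participation rate = 1,100.40 / 1,442.81 = 76.27%.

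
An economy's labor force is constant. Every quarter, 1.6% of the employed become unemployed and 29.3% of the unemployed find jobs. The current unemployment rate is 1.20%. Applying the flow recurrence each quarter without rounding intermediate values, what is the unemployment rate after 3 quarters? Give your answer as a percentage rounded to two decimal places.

With a fixed labor force, u_{t+1} = u_t + s·(1−u_t) − f·u_t = u_t·(1−s−f) + s.
Here 1−s−f = 0.691 and s = 0.016.
u_1 = 0.012000 × 0.691 + 0.016 = 0.024292.
u_2 = 0.024292 × 0.691 + 0.016 = 0.032786.
u_3 = 0.032786 × 0.691 + 0.016 = 0.038655.

Unemployment rate after three quarters ≈ 3.87%.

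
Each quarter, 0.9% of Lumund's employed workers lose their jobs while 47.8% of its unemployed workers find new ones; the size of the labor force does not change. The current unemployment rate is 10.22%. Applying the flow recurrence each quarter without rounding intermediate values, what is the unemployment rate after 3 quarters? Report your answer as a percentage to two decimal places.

With a fixed labor force, u_{t+1} = u_t + s·(1−u_t) − f·u_t = u_t·(1−s−f) + s.
Here 1−s−f = 0.513 and s = 0.009.
u_1 = 0.102200 × 0.513 + 0.009 = 0.061429.
u_2 = 0.061429 × 0.513 + 0.009 = 0.040513.
u_3 = 0.040513 × 0.513 + 0.009 = 0.029783.

Unemployment rate after three quarters ≈ 2.98%.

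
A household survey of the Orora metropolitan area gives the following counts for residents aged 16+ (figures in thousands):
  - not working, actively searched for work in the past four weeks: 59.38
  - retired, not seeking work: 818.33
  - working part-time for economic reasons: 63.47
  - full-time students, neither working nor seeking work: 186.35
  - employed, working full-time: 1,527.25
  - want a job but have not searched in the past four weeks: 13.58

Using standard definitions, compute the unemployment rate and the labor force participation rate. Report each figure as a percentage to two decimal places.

Employed = 63.47 + 1,527.25 = 1,590.72 thousand (anyone who worked, including part-time for economic reasons, counts as employed).
Unemployed = 59.38 thousand.
Labor force = 1,590.72 + 59.38 = 1,650.10 thousand.
Not in labor force = 818.33 + 186.35 + 13.58 = 1,018.26 thousand (those not working and not actively searching are outside the labor force — including those who want a job but have given up searching).
Civilian working-age population = 1,650.10 + 1,018.26 = 2,668.36 thousand.
Unemployment rate = 59.38 / 1,650.10 = 3.60%.
Labor force participation rate = 1,650.10 / 2,668.36 = 61.84%.

Unemployment rate ≈ 3.60%; labor force participation rate ≈ 61.84%.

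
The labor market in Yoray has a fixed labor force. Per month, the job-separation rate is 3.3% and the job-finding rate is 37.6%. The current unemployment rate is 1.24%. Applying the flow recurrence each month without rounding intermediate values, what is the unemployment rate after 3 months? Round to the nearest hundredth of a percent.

With a fixed labor force, u_{t+1} = u_t + s·(1−u_t) − f·u_t = u_t·(1−s−f) + s.
Here 1−s−f = 0.591 and s = 0.033.
u_1 = 0.012400 × 0.591 + 0.033 = 0.040328.
u_2 = 0.040328 × 0.591 + 0.033 = 0.056834.
u_3 = 0.056834 × 0.591 + 0.033 = 0.066589.

Unemployment rate after three months ≈ 6.66%.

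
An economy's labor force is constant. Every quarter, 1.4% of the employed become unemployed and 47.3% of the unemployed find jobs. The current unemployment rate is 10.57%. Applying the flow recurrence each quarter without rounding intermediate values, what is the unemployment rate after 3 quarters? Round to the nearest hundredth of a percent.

Unemployment rate after three quarters ≈ 3.91%.

With a fixed labor force, u_{t+1} = u_t + s·(1−u_t) − f·u_t = u_t·(1−s−f) + s.
Here 1−s−f = 0.513 and s = 0.014.
u_1 = 0.105700 × 0.513 + 0.014 = 0.068224.
u_2 = 0.068224 × 0.513 + 0.014 = 0.048999.
u_3 = 0.048999 × 0.513 + 0.014 = 0.039136.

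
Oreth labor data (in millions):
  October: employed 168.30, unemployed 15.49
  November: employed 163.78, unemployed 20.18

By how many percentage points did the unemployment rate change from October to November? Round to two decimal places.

October: labor force = 168.30 + 15.49 = 183.79; u = 15.49/183.79 = 8.43%.
November: labor force = 163.78 + 20.18 = 183.96; u = 20.18/183.96 = 10.97%.
Change = 10.97% − 8.43% = +2.54 pp.

The unemployment rate changed by +2.54 percentage points.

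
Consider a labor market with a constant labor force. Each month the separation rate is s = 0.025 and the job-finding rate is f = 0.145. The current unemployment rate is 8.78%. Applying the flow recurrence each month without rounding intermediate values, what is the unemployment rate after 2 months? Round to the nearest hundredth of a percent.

With a fixed labor force, u_{t+1} = u_t + s·(1−u_t) − f·u_t = u_t·(1−s−f) + s.
Here 1−s−f = 0.830 and s = 0.025.
u_1 = 0.087800 × 0.830 + 0.025 = 0.097874.
u_2 = 0.097874 × 0.830 + 0.025 = 0.106235.

Unemployment rate after two months ≈ 10.62%.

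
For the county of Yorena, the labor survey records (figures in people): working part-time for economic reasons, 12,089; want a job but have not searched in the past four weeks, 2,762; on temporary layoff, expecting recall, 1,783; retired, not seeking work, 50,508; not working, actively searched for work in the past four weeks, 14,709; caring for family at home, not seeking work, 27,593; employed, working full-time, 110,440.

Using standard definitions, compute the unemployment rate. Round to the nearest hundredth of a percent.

Employed = 12,089 + 110,440 = 122,529 (anyone who worked, including part-time for economic reasons, counts as employed).
Unemployed = 1,783 + 14,709 = 16,492 (jobless and actively searching, or on temporary layoff).
Labor force = 122,529 + 16,492 = 139,021.
Unemployment rate = 16,492 / 139,021 = 11.86%.

Unemployment rate ≈ 11.86%.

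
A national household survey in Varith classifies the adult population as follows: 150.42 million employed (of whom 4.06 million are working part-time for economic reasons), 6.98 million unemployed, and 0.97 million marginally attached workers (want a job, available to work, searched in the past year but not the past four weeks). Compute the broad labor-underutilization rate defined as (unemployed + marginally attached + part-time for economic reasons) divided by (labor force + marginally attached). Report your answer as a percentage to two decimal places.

Broad underutilization rate ≈ 7.58%.

Labor force = 150.42 + 6.98 = 157.40 million.
Numerator = 6.98 + 0.97 + 4.06 = 12.01 million.
Denominator = 157.40 + 0.97 = 158.37 million.
Broad rate = 12.01 / 158.37 = 7.58%.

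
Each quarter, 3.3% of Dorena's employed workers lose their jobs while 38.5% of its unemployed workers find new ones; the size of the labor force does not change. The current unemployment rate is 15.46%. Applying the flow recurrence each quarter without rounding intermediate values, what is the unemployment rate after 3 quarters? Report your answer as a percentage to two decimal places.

Unemployment rate after three quarters ≈ 9.39%.

With a fixed labor force, u_{t+1} = u_t + s·(1−u_t) − f·u_t = u_t·(1−s−f) + s.
Here 1−s−f = 0.582 and s = 0.033.
u_1 = 0.154600 × 0.582 + 0.033 = 0.122977.
u_2 = 0.122977 × 0.582 + 0.033 = 0.104573.
u_3 = 0.104573 × 0.582 + 0.033 = 0.093861.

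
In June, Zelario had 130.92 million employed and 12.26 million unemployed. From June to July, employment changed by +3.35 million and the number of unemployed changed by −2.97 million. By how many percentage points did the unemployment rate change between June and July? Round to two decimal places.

June: labor force = 130.92 + 12.26 = 143.18; u = 12.26/143.18 = 8.56%.
July: labor force = 134.27 + 9.29 = 143.56; u = 9.29/143.56 = 6.47%.
Change = 6.47% − 8.56% = −2.09 pp.

The unemployment rate changed by −2.09 percentage points.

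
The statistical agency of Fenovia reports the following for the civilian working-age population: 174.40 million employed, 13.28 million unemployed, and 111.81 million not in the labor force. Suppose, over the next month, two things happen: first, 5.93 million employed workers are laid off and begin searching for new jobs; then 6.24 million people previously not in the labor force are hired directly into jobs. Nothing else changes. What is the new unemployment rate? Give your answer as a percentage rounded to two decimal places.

New unemployment rate ≈ 9.91%.

Initially, labor force = 174.40 + 13.28 = 187.68 million, so u = 13.28/187.68 = 7.08%.
After the first change, employed falls and unemployed rises by 5.93; labor force unchanged → E = 168.47, U = 19.21, labor force = 187.68 million.
After the second change, employed and labor force both rise by 6.24; unemployed unchanged → E = 174.71, U = 19.21, labor force = 193.92 million.
New unemployment rate = 19.21 / 193.92 = 9.91%.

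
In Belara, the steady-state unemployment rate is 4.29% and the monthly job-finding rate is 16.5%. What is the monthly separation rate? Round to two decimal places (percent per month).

From u* = s/(s+f): s = u·f/(1−u).
s = 0.0429 × 16.5 / (1 − 0.0429) = 0.7078 / 0.9571 ≈ 0.74% per month.

Separation rate ≈ 0.74% per month.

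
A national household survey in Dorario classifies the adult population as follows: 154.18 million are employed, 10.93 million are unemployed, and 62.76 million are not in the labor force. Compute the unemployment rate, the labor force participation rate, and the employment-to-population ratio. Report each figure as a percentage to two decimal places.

Labor force = employed + unemployed = 154.18 + 10.93 = 165.11 million.
Working-age population = 165.11 + 62.76 = 227.87 million.
Unemployment rate = 10.93 / 165.11 = 6.62%.
Labor force participation rate = 165.11 / 227.87 = 72.46%.
Employment-population ratio = 154.18 / 227.87 = 67.66%.

Unemployment rate ≈ 6.62%; labor force participation rate ≈ 72.46%; employment-population ratio ≈ 67.66%.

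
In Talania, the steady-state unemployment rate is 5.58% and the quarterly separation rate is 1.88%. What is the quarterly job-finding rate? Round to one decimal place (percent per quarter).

From u* = s/(s+f): f = s·(1−u)/u.
f = 1.88 × (1 − 0.0558) / 0.0558 = 1.7751 / 0.0558 ≈ 31.8% per quarter.

Job-finding rate ≈ 31.8% per quarter.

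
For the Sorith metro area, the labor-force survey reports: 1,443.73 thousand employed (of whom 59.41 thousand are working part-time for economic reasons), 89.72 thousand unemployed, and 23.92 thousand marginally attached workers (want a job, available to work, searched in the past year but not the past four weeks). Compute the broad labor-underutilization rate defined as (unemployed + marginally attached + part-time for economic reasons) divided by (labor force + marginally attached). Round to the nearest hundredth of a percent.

Broad underutilization rate ≈ 11.11%.

Labor force = 1,443.73 + 89.72 = 1,533.45 thousand.
Numerator = 89.72 + 23.92 + 59.41 = 173.05 thousand.
Denominator = 1,533.45 + 23.92 = 1,557.37 thousand.
Broad rate = 173.05 / 1,557.37 = 11.11%.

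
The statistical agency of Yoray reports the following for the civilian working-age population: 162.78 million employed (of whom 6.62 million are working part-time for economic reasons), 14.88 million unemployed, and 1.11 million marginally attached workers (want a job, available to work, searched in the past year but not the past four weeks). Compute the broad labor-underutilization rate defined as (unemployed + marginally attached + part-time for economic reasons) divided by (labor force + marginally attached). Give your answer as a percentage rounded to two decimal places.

Broad underutilization rate ≈ 12.65%.

Labor force = 162.78 + 14.88 = 177.66 million.
Numerator = 14.88 + 1.11 + 6.62 = 22.61 million.
Denominator = 177.66 + 1.11 = 178.77 million.
Broad rate = 22.61 / 178.77 = 12.65%.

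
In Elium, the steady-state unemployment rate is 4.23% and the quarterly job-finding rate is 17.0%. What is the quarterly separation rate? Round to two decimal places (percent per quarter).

Separation rate ≈ 0.75% per quarter.

From u* = s/(s+f): s = u·f/(1−u).
s = 0.0423 × 17.0 / (1 − 0.0423) = 0.7191 / 0.9577 ≈ 0.75% per quarter.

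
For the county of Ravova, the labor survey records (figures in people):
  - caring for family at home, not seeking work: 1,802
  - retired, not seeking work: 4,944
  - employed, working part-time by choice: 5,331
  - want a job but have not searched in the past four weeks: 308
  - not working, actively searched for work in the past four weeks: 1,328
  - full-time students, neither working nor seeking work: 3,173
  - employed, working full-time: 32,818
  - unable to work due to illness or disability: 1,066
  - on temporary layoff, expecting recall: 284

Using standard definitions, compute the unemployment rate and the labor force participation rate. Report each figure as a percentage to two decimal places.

Unemployment rate ≈ 4.05%; labor force participation rate ≈ 77.88%.

Employed = 5,331 + 32,818 = 38,149.
Unemployed = 1,328 + 284 = 1,612 (jobless and actively searching, or on temporary layoff).
Labor force = 38,149 + 1,612 = 39,761.
Not in labor force = 1,802 + 4,944 + 308 + 3,173 + 1,066 = 11,293 (those not working and not actively searching are outside the labor force — including those who want a job but have given up searching).
Civilian working-age population = 39,761 + 11,293 = 51,054.
Unemployment rate = 1,612 / 39,761 = 4.05%.
Labor force participation rate = 39,761 / 51,054 = 77.88%.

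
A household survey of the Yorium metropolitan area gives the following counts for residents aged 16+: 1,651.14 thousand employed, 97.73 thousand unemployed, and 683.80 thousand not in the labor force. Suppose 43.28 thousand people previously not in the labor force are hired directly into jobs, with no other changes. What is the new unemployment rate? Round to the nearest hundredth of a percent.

New unemployment rate ≈ 5.45%.

Initially, labor force = 1,651.14 + 97.73 = 1,748.87 thousand, so u = 97.73/1,748.87 = 5.59%.
After the change, employed and labor force both rise by 43.28; unemployed unchanged → E = 1,694.42, U = 97.73, labor force = 1,792.15 thousand.
New unemployment rate = 97.73 / 1,792.15 = 5.45%.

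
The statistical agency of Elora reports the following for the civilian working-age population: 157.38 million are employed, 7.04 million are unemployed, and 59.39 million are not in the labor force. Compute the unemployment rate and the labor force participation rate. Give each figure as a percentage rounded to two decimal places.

Labor force = employed + unemployed = 157.38 + 7.04 = 164.42 million.
Working-age population = 164.42 + 59.39 = 223.81 million.
Unemployment rate = 7.04 / 164.42 = 4.28%.
Labor force participation rate = 164.42 / 223.81 = 73.46%.

Unemployment rate ≈ 4.28%; labor force participation rate ≈ 73.46%.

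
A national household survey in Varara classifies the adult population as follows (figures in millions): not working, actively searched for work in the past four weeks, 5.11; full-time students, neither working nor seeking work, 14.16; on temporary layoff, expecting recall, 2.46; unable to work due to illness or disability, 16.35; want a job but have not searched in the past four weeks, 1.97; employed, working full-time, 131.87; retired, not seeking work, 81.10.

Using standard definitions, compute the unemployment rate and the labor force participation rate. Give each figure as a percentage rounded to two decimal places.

Employed = 131.87 million.
Unemployed = 5.11 + 2.46 = 7.57 million (jobless and actively searching, or on temporary layoff).
Labor force = 131.87 + 7.57 = 139.44 million.
Not in labor force = 14.16 + 16.35 + 1.97 + 81.10 = 113.58 million (those not working and not actively searching are outside the labor force — including those who want a job but have given up searching).
Civilian working-age population = 139.44 + 113.58 = 253.02 million.
Unemployment rate = 7.57 / 139.44 = 5.43%.
Labor force participation rate = 139.44 / 253.02 = 55.11%.

Unemployment rate ≈ 5.43%; labor force participation rate ≈ 55.11%.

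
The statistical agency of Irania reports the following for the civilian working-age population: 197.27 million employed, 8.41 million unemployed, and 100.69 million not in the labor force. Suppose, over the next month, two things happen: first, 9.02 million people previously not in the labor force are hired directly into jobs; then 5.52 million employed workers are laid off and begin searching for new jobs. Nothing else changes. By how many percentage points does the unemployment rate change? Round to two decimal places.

The unemployment rate changes by +2.40 percentage points.

Initially, labor force = 197.27 + 8.41 = 205.68 million, so u = 8.41/205.68 = 4.09%.
After the first change, employed and labor force both rise by 9.02; unemployed unchanged → E = 206.29, U = 8.41, labor force = 214.70 million.
After the second change, employed falls and unemployed rises by 5.52; labor force unchanged → E = 200.77, U = 13.93, labor force = 214.70 million.
New unemployment rate = 13.93 / 214.70 = 6.49%.
Change = 6.49% − 4.09% = +2.40 percentage points.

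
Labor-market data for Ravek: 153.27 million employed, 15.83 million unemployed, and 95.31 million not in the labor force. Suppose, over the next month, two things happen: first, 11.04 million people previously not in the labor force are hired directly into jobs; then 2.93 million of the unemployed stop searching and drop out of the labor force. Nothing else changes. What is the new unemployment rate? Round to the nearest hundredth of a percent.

Initially, labor force = 153.27 + 15.83 = 169.10 million, so u = 15.83/169.10 = 9.36%.
After the first change, employed and labor force both rise by 11.04; unemployed unchanged → E = 164.31, U = 15.83, labor force = 180.14 million.
After the second change, unemployed and labor force both fall by 2.93 → E = 164.31, U = 12.90, labor force = 177.21 million.
New unemployment rate = 12.90 / 177.21 = 7.28%.

New unemployment rate ≈ 7.28%.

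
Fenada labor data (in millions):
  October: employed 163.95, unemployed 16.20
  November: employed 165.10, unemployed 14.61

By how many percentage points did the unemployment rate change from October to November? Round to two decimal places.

The unemployment rate changed by −0.86 percentage points.

October: labor force = 163.95 + 16.20 = 180.15; u = 16.20/180.15 = 8.99%.
November: labor force = 165.10 + 14.61 = 179.71; u = 14.61/179.71 = 8.13%.
Change = 8.13% − 8.99% = −0.86 pp.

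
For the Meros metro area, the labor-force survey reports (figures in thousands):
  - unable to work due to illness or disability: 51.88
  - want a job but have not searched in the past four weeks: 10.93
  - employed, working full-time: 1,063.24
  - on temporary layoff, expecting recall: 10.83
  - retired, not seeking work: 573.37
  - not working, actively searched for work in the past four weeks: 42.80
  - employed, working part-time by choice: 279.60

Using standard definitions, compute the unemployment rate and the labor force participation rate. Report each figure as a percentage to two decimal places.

Unemployment rate ≈ 3.84%; labor force participation rate ≈ 68.70%.

Employed = 1,063.24 + 279.60 = 1,342.84 thousand.
Unemployed = 10.83 + 42.80 = 53.63 thousand (jobless and actively searching, or on temporary layoff).
Labor force = 1,342.84 + 53.63 = 1,396.47 thousand.
Not in labor force = 51.88 + 10.93 + 573.37 = 636.18 thousand (those not working and not actively searching are outside the labor force — including those who want a job but have given up searching).
Civilian working-age population = 1,396.47 + 636.18 = 2,032.65 thousand.
Unemployment rate = 53.63 / 1,396.47 = 3.84%.
Labor force participation rate = 1,396.47 / 2,032.65 = 68.70%.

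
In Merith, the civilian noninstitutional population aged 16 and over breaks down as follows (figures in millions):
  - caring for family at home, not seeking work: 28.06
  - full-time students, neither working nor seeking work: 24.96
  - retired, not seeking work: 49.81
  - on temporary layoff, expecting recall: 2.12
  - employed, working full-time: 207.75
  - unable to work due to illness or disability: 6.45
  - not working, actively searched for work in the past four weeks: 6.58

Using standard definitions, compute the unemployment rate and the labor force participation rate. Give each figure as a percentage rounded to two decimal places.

Unemployment rate ≈ 4.02%; labor force participation rate ≈ 66.45%.

Employed = 207.75 million.
Unemployed = 2.12 + 6.58 = 8.70 million (jobless and actively searching, or on temporary layoff).
Labor force = 207.75 + 8.70 = 216.45 million.
Not in labor force = 28.06 + 24.96 + 49.81 + 6.45 = 109.28 million (those not working and not actively searching are outside the labor force).
Civilian working-age population = 216.45 + 109.28 = 325.73 million.
Unemployment rate = 8.70 / 216.45 = 4.02%.
Labor force participation rate = 216.45 / 325.73 = 66.45%.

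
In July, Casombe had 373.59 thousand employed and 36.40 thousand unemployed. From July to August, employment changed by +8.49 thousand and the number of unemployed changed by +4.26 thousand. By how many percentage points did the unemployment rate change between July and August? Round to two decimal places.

The unemployment rate changed by +0.74 percentage points.

July: labor force = 373.59 + 36.40 = 409.99; u = 36.40/409.99 = 8.88%.
August: labor force = 382.08 + 40.66 = 422.74; u = 40.66/422.74 = 9.62%.
Change = 9.62% − 8.88% = +0.74 pp.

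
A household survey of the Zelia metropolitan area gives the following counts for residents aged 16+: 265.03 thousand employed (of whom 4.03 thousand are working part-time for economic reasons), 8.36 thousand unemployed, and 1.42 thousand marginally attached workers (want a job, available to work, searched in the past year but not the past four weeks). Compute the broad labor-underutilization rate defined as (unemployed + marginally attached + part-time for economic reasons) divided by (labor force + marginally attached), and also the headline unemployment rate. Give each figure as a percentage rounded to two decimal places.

Labor force = 265.03 + 8.36 = 273.39 thousand.
Numerator = 8.36 + 1.42 + 4.03 = 13.81 thousand.
Denominator = 273.39 + 1.42 = 274.81 thousand.
Broad rate = 13.81 / 274.81 = 5.03%.
Headline unemployment rate = 8.36 / 273.39 = 3.06%.

Broad underutilization rate ≈ 5.03%; headline unemployment rate ≈ 3.06%.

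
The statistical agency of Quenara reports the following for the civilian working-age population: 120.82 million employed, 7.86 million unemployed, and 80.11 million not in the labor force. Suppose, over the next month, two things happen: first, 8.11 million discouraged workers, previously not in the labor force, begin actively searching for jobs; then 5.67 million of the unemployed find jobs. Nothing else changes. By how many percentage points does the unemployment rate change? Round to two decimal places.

The unemployment rate changes by +1.42 percentage points.

Initially, labor force = 120.82 + 7.86 = 128.68 million, so u = 7.86/128.68 = 6.11%.
After the first change, unemployed and labor force both rise by 8.11 → E = 120.82, U = 15.97, labor force = 136.79 million.
After the second change, unemployed falls and employed rises by 5.67; labor force unchanged → E = 126.49, U = 10.30, labor force = 136.79 million.
New unemployment rate = 10.30 / 136.79 = 7.53%.
Change = 7.53% − 6.11% = +1.42 percentage points.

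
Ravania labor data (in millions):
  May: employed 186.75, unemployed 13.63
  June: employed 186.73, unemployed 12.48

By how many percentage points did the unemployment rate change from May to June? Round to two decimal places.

The unemployment rate changed by −0.54 percentage points.

May: labor force = 186.75 + 13.63 = 200.38; u = 13.63/200.38 = 6.80%.
June: labor force = 186.73 + 12.48 = 199.21; u = 12.48/199.21 = 6.26%.
Change = 6.26% − 6.80% = −0.54 pp.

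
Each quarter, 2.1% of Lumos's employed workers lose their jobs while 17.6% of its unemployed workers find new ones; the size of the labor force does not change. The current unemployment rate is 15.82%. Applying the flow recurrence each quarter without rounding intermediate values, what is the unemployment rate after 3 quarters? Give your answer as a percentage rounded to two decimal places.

Unemployment rate after three quarters ≈ 13.33%.

With a fixed labor force, u_{t+1} = u_t + s·(1−u_t) − f·u_t = u_t·(1−s−f) + s.
Here 1−s−f = 0.803 and s = 0.021.
u_1 = 0.158200 × 0.803 + 0.021 = 0.148035.
u_2 = 0.148035 × 0.803 + 0.021 = 0.139872.
u_3 = 0.139872 × 0.803 + 0.021 = 0.133317.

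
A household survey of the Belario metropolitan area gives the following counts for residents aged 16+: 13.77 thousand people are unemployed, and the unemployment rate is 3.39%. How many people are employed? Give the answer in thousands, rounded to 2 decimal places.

About 392.42 thousand are employed.

Labor force = U / u = 13.77 / 0.0339 ≈ 406.19 thousand.
Employed = labor force − unemployed = 406.19 − 13.77 = 392.42 thousand.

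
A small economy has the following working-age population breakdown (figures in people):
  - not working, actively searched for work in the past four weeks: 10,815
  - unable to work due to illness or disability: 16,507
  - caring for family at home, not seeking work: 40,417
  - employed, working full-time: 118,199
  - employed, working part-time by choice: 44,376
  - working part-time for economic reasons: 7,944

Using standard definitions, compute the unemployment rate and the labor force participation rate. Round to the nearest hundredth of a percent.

Unemployment rate ≈ 5.96%; labor force participation rate ≈ 76.11%.

Employed = 118,199 + 44,376 + 7,944 = 170,519 (anyone who worked, including part-time for economic reasons, counts as employed).
Unemployed = 10,815.
Labor force = 170,519 + 10,815 = 181,334.
Not in labor force = 16,507 + 40,417 = 56,924 (those not working and not actively searching are outside the labor force).
Civilian working-age population = 181,334 + 56,924 = 238,258.
Unemployment rate = 10,815 / 181,334 = 5.96%.
Labor force participation rate = 181,334 / 238,258 = 76.11%.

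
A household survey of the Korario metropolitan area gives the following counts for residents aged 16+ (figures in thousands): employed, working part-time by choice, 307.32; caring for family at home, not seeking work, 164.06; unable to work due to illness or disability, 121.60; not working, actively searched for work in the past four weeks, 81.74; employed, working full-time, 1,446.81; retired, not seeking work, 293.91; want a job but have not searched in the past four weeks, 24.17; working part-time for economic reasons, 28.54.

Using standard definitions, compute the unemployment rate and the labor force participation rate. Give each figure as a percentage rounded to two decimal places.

Unemployment rate ≈ 4.38%; labor force participation rate ≈ 75.54%.

Employed = 307.32 + 1,446.81 + 28.54 = 1,782.67 thousand (anyone who worked, including part-time for economic reasons, counts as employed).
Unemployed = 81.74 thousand.
Labor force = 1,782.67 + 81.74 = 1,864.41 thousand.
Not in labor force = 164.06 + 121.60 + 293.91 + 24.17 = 603.74 thousand (those not working and not actively searching are outside the labor force — including those who want a job but have given up searching).
Civilian working-age population = 1,864.41 + 603.74 = 2,468.15 thousand.
Unemployment rate = 81.74 / 1,864.41 = 4.38%.
Labor force participation rate = 1,864.41 / 2,468.15 = 75.54%.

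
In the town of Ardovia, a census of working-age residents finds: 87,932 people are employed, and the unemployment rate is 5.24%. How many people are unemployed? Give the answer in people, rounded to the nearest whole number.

About 4,862 are unemployed.

Let U be the number unemployed. The labor force is E + U, and U/(E+U) = 0.0524.
So U = 0.0524 × 87,932 / (1 − 0.0524) = 4607.64 / 0.9476 ≈ 4,862.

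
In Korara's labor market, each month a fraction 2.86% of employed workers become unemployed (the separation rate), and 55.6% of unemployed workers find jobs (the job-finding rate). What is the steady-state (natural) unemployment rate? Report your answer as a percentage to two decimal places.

At steady state the flows balance: s·E = f·U, so U/(E+U) = s/(s+f).
u* = 2.86 / (2.86 + 55.6) = 2.86 / 58.46 = 4.89%.

Steady-state unemployment rate ≈ 4.89%.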